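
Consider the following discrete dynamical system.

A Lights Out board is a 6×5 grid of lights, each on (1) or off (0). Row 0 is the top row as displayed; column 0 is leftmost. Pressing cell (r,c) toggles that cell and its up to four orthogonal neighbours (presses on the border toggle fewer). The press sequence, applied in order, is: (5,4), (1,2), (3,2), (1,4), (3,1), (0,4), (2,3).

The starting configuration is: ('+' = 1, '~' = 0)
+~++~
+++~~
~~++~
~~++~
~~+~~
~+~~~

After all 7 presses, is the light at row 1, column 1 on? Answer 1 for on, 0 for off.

0

0) +~++~
+++~~
~~++~
~~++~
~~+~~
~+~~~
1) +~++~
+++~~
~~++~
~~++~
~~+~+
~+~++
2) +~~+~
+~~+~
~~~+~
~~++~
~~+~+
~+~++
3) +~~+~
+~~+~
~~++~
~+~~~
~~~~+
~+~++
4) +~~++
+~~~+
~~+++
~+~~~
~~~~+
~+~++
5) +~~++
+~~~+
~++++
+~+~~
~+~~+
~+~++
6) +~~~~
+~~~~
~++++
+~+~~
~+~~+
~+~++
7) +~~~~
+~~+~
~+~~~
+~++~
~+~~+
~+~++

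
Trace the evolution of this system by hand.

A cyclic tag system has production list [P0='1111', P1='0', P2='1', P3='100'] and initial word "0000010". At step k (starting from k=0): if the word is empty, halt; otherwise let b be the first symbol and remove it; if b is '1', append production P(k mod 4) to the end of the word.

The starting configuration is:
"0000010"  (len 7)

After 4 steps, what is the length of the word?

3

gen 0: "0000010"  (len 7)
gen 1: "000010"  (len 6)
gen 2: "00010"  (len 5)
gen 3: "0010"  (len 4)
gen 4: "010"  (len 3)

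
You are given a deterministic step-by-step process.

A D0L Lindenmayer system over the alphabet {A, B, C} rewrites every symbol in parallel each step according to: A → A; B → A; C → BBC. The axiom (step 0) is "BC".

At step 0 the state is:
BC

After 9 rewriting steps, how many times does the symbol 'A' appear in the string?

step 0: BC
step 1: ABBC
step 2: AAABBC
step 3: AAAAABBC
step 4: AAAAAAABBC
step 5: AAAAAAAAABBC
step 6: AAAAAAAAAAABBC
step 7: AAAAAAAAAAAAABBC
step 8: AAAAAAAAAAAAAAABBC
step 9: AAAAAAAAAAAAAAAAABBC

17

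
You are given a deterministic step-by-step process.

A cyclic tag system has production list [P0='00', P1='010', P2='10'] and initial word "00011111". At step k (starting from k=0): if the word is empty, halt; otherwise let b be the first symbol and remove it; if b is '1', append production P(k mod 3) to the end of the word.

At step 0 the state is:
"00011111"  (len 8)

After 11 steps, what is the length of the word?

gen 0: "00011111"  (len 8)
gen 1: "0011111"  (len 7)
gen 2: "011111"  (len 6)
gen 3: "11111"  (len 5)
gen 4: "111100"  (len 6)
gen 5: "11100010"  (len 8)
gen 6: "110001010"  (len 9)
gen 7: "1000101000"  (len 10)
gen 8: "000101000010"  (len 12)
gen 9: "00101000010"  (len 11)
gen 10: "0101000010"  (len 10)
gen 11: "101000010"  (len 9)

9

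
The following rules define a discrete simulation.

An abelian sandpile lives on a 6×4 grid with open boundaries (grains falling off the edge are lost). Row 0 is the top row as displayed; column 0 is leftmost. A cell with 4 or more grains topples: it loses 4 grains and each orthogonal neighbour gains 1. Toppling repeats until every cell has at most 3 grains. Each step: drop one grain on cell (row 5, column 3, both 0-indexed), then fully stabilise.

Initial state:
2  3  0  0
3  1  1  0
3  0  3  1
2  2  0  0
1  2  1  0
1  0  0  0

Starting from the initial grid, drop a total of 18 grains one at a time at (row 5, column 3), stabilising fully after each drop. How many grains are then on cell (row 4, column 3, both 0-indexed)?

step 0: 2  3  0  0
3  1  1  0
3  0  3  1
2  2  0  0
1  2  1  0
1  0  0  0
step 1: 2  3  0  0
3  1  1  0
3  0  3  1
2  2  0  0
1  2  1  0
1  0  0  1
step 2: 2  3  0  0
3  1  1  0
3  0  3  1
2  2  0  0
1  2  1  0
1  0  0  2
step 3: 2  3  0  0
3  1  1  0
3  0  3  1
2  2  0  0
1  2  1  0
1  0  0  3
step 4: 2  3  0  0
3  1  1  0
3  0  3  1
2  2  0  0
1  2  1  1
1  0  1  0
step 5: 2  3  0  0
3  1  1  0
3  0  3  1
2  2  0  0
1  2  1  1
1  0  1  1
step 6: 2  3  0  0
3  1  1  0
3  0  3  1
2  2  0  0
1  2  1  1
1  0  1  2
step 7: 2  3  0  0
3  1  1  0
3  0  3  1
2  2  0  0
1  2  1  1
1  0  1  3
step 8: 2  3  0  0
3  1  1  0
3  0  3  1
2  2  0  0
1  2  1  2
1  0  2  0
step 9: 2  3  0  0
3  1  1  0
3  0  3  1
2  2  0  0
1  2  1  2
1  0  2  1
step 10: 2  3  0  0
3  1  1  0
3  0  3  1
2  2  0  0
1  2  1  2
1  0  2  2
step 11: 2  3  0  0
3  1  1  0
3  0  3  1
2  2  0  0
1  2  1  2
1  0  2  3
step 12: 2  3  0  0
3  1  1  0
3  0  3  1
2  2  0  0
1  2  1  3
1  0  3  0
step 13: 2  3  0  0
3  1  1  0
3  0  3  1
2  2  0  0
1  2  1  3
1  0  3  1
step 14: 2  3  0  0
3  1  1  0
3  0  3  1
2  2  0  0
1  2  1  3
1  0  3  2
step 15: 2  3  0  0
3  1  1  0
3  0  3  1
2  2  0  0
1  2  1  3
1  0  3  3
step 16: 2  3  0  0
3  1  1  0
3  0  3  1
2  2  0  1
1  2  3  0
1  1  0  2
step 17: 2  3  0  0
3  1  1  0
3  0  3  1
2  2  0  1
1  2  3  0
1  1  0  3
step 18: 2  3  0  0
3  1  1  0
3  0  3  1
2  2  0  1
1  2  3  1
1  1  1  0

1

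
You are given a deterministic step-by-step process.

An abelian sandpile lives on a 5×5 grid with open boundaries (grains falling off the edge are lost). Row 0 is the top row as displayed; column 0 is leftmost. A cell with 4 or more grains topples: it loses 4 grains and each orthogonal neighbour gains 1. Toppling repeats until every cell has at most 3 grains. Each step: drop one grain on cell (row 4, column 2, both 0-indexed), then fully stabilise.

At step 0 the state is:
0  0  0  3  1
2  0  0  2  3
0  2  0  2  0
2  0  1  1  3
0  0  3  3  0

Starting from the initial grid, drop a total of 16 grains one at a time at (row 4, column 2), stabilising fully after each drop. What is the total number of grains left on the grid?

k=0  0  0  0  3  1
2  0  0  2  3
0  2  0  2  0
2  0  1  1  3
0  0  3  3  0
k=1  0  0  0  3  1
2  0  0  2  3
0  2  0  2  0
2  0  2  2  3
0  1  1  0  1
k=2  0  0  0  3  1
2  0  0  2  3
0  2  0  2  0
2  0  2  2  3
0  1  2  0  1
k=3  0  0  0  3  1
2  0  0  2  3
0  2  0  2  0
2  0  2  2  3
0  1  3  0  1
k=4  0  0  0  3  1
2  0  0  2  3
0  2  0  2  0
2  0  3  2  3
0  2  0  1  1
k=5  0  0  0  3  1
2  0  0  2  3
0  2  0  2  0
2  0  3  2  3
0  2  1  1  1
k=6  0  0  0  3  1
2  0  0  2  3
0  2  0  2  0
2  0  3  2  3
0  2  2  1  1
k=7  0  0  0  3  1
2  0  0  2  3
0  2  0  2  0
2  0  3  2  3
0  2  3  1  1
k=8  0  0  0  3  1
2  0  0  2  3
0  2  1  2  0
2  1  0  3  3
0  3  1  2  1
k=9  0  0  0  3  1
2  0  0  2  3
0  2  1  2  0
2  1  0  3  3
0  3  2  2  1
k=10  0  0  0  3  1
2  0  0  2  3
0  2  1  2  0
2  1  0  3  3
0  3  3  2  1
k=11  0  0  0  3  1
2  0  0  2  3
0  2  1  2  0
2  2  1  3  3
1  0  1  3  1
k=12  0  0  0  3  1
2  0  0  2  3
0  2  1  2  0
2  2  1  3  3
1  0  2  3  1
k=13  0  0  0  3  1
2  0  0  2  3
0  2  1  2  0
2  2  1  3  3
1  0  3  3  1
k=14  0  0  0  3  1
2  0  0  2  3
0  2  1  3  1
2  2  3  1  0
1  1  1  1  3
k=15  0  0  0  3  1
2  0  0  2  3
0  2  1  3  1
2  2  3  1  0
1  1  2  1  3
k=16  0  0  0  3  1
2  0  0  2  3
0  2  1  3  1
2  2  3  1  0
1  1  3  1  3

35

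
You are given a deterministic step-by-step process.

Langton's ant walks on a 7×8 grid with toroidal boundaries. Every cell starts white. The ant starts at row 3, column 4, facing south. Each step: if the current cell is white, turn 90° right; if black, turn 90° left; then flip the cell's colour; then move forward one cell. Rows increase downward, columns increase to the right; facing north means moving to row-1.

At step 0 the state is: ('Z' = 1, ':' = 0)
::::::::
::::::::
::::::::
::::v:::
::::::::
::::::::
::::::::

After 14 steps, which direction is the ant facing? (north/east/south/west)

north

0) ::::::::
::::::::
::::::::
::::v:::
::::::::
::::::::
::::::::
1) ::::::::
::::::::
::::::::
:::<Z:::
::::::::
::::::::
::::::::
2) ::::::::
::::::::
:::^::::
:::ZZ:::
::::::::
::::::::
::::::::
3) ::::::::
::::::::
:::Z>:::
:::ZZ:::
::::::::
::::::::
::::::::
4) ::::::::
::::::::
:::ZZ:::
:::Zv:::
::::::::
::::::::
::::::::
5) ::::::::
::::::::
:::ZZ:::
:::Z:>::
::::::::
::::::::
::::::::
6) ::::::::
::::::::
:::ZZ:::
:::Z:Z::
:::::v::
::::::::
::::::::
7) ::::::::
::::::::
:::ZZ:::
:::Z:Z::
::::<Z::
::::::::
::::::::
8) ::::::::
::::::::
:::ZZ:::
:::Z^Z::
::::ZZ::
::::::::
::::::::
9) ::::::::
::::::::
:::ZZ:::
:::ZZ>::
::::ZZ::
::::::::
::::::::
10) ::::::::
::::::::
:::ZZ^::
:::ZZ:::
::::ZZ::
::::::::
::::::::
11) ::::::::
::::::::
:::ZZZ>:
:::ZZ:::
::::ZZ::
::::::::
::::::::
12) ::::::::
::::::::
:::ZZZZ:
:::ZZ:v:
::::ZZ::
::::::::
::::::::
13) ::::::::
::::::::
:::ZZZZ:
:::ZZ<Z:
::::ZZ::
::::::::
::::::::
14) ::::::::
::::::::
:::ZZ^Z:
:::ZZZZ:
::::ZZ::
::::::::
::::::::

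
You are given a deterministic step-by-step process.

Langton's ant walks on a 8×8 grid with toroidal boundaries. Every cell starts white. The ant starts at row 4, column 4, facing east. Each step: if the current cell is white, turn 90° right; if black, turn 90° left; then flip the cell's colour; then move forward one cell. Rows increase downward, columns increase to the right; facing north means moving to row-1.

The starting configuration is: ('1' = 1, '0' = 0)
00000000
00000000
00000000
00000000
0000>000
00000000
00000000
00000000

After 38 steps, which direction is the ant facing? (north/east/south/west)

step 0: 00000000
00000000
00000000
00000000
0000>000
00000000
00000000
00000000
step 1: 00000000
00000000
00000000
00000000
00001000
0000v000
00000000
00000000
step 2: 00000000
00000000
00000000
00000000
00001000
000<1000
00000000
00000000
step 3: 00000000
00000000
00000000
00000000
000^1000
00011000
00000000
00000000
step 4: 00000000
00000000
00000000
00000000
0001>000
00011000
00000000
00000000
step 5: 00000000
00000000
00000000
0000^000
00010000
00011000
00000000
00000000
step 6: 00000000
00000000
00000000
00001>00
00010000
00011000
00000000
00000000
step 7: 00000000
00000000
00000000
00001100
00010v00
00011000
00000000
00000000
step 8: 00000000
00000000
00000000
00001100
0001<100
00011000
00000000
00000000
step 9: 00000000
00000000
00000000
0000^100
00011100
00011000
00000000
00000000
step 10: 00000000
00000000
00000000
000<0100
00011100
00011000
00000000
00000000
step 11: 00000000
00000000
000^0000
00010100
00011100
00011000
00000000
00000000
step 12: 00000000
00000000
0001>000
00010100
00011100
00011000
00000000
00000000
step 13: 00000000
00000000
00011000
0001v100
00011100
00011000
00000000
00000000
step 14: 00000000
00000000
00011000
000<1100
00011100
00011000
00000000
00000000
step 15: 00000000
00000000
00011000
00001100
000v1100
00011000
00000000
00000000
step 16: 00000000
00000000
00011000
00001100
0000>100
00011000
00000000
00000000
step 17: 00000000
00000000
00011000
0000^100
00000100
00011000
00000000
00000000
step 18: 00000000
00000000
00011000
000<0100
00000100
00011000
00000000
00000000
step 19: 00000000
00000000
000^1000
00010100
00000100
00011000
00000000
00000000
step 20: 00000000
00000000
00<01000
00010100
00000100
00011000
00000000
00000000
step 21: 00000000
00^00000
00101000
00010100
00000100
00011000
00000000
00000000
step 22: 00000000
001>0000
00101000
00010100
00000100
00011000
00000000
00000000
step 23: 00000000
00110000
001v1000
00010100
00000100
00011000
00000000
00000000
step 24: 00000000
00110000
00<11000
00010100
00000100
00011000
00000000
00000000
step 25: 00000000
00110000
00011000
00v10100
00000100
00011000
00000000
00000000
step 26: 00000000
00110000
00011000
0<110100
00000100
00011000
00000000
00000000
step 27: 00000000
00110000
0^011000
01110100
00000100
00011000
00000000
00000000
step 28: 00000000
00110000
01>11000
01110100
00000100
00011000
00000000
00000000
step 29: 00000000
00110000
01111000
01v10100
00000100
00011000
00000000
00000000
step 30: 00000000
00110000
01111000
010>0100
00000100
00011000
00000000
00000000
step 31: 00000000
00110000
011^1000
01000100
00000100
00011000
00000000
00000000
step 32: 00000000
00110000
01<01000
01000100
00000100
00011000
00000000
00000000
step 33: 00000000
00110000
01001000
01v00100
00000100
00011000
00000000
00000000
step 34: 00000000
00110000
01001000
0<100100
00000100
00011000
00000000
00000000
step 35: 00000000
00110000
01001000
00100100
0v000100
00011000
00000000
00000000
step 36: 00000000
00110000
01001000
00100100
<1000100
00011000
00000000
00000000
step 37: 00000000
00110000
01001000
^0100100
11000100
00011000
00000000
00000000
step 38: 00000000
00110000
01001000
1>100100
11000100
00011000
00000000
00000000

east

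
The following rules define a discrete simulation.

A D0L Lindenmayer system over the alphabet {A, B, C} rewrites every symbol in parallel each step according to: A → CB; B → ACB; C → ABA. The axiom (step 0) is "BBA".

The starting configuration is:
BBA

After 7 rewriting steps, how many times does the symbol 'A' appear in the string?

983

0) BBA
1) ACBACBCB
2) CBABAACBCBABAACBABAACB
3) ABAACBCBACBCBCBABAACBABAACBCBACBCBCBABAACBCBACBCBCBABAACB
4) CBACBCBCBABAACBABAACBCBABAACBABAACBABAACBCBACBCBCBABAACBCB…CBCBACBCBCBABAACBABAACBCBABAACBABAACBABAACBCBACBCBCBABAACB  (len 153)
5) ABAACBCBABAACBABAACBABAACBCBACBCBCBABAACBCBACBCBCBABAACBAB…CBCBACBCBCBABAACBABAACBCBABAACBABAACBABAACBCBACBCBCBABAACB  (len 403)
6) CBACBCBCBABAACBABAACBCBACBCBCBABAACBCBACBCBCBABAACBCBACBCB…CBCBACBCBCBABAACBABAACBCBABAACBABAACBABAACBCBACBCBCBABAACB  (len 1072)
7) ABAACBCBABAACBABAACBABAACBCBACBCBCBABAACBCBACBCBCBABAACBAB…CBCBACBCBCBABAACBABAACBCBABAACBABAACBABAACBCBACBCBCBABAACB  (len 2837)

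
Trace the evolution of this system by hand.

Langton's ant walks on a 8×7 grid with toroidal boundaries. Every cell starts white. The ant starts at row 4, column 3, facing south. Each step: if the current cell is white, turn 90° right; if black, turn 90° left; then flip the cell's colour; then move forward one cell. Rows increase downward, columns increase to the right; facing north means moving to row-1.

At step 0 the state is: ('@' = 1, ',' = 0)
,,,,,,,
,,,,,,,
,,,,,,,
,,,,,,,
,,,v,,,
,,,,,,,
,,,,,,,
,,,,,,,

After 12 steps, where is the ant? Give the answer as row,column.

step 0: ,,,,,,,
,,,,,,,
,,,,,,,
,,,,,,,
,,,v,,,
,,,,,,,
,,,,,,,
,,,,,,,
step 1: ,,,,,,,
,,,,,,,
,,,,,,,
,,,,,,,
,,<@,,,
,,,,,,,
,,,,,,,
,,,,,,,
step 2: ,,,,,,,
,,,,,,,
,,,,,,,
,,^,,,,
,,@@,,,
,,,,,,,
,,,,,,,
,,,,,,,
step 3: ,,,,,,,
,,,,,,,
,,,,,,,
,,@>,,,
,,@@,,,
,,,,,,,
,,,,,,,
,,,,,,,
step 4: ,,,,,,,
,,,,,,,
,,,,,,,
,,@@,,,
,,@v,,,
,,,,,,,
,,,,,,,
,,,,,,,
step 5: ,,,,,,,
,,,,,,,
,,,,,,,
,,@@,,,
,,@,>,,
,,,,,,,
,,,,,,,
,,,,,,,
step 6: ,,,,,,,
,,,,,,,
,,,,,,,
,,@@,,,
,,@,@,,
,,,,v,,
,,,,,,,
,,,,,,,
step 7: ,,,,,,,
,,,,,,,
,,,,,,,
,,@@,,,
,,@,@,,
,,,<@,,
,,,,,,,
,,,,,,,
step 8: ,,,,,,,
,,,,,,,
,,,,,,,
,,@@,,,
,,@^@,,
,,,@@,,
,,,,,,,
,,,,,,,
step 9: ,,,,,,,
,,,,,,,
,,,,,,,
,,@@,,,
,,@@>,,
,,,@@,,
,,,,,,,
,,,,,,,
step 10: ,,,,,,,
,,,,,,,
,,,,,,,
,,@@^,,
,,@@,,,
,,,@@,,
,,,,,,,
,,,,,,,
step 11: ,,,,,,,
,,,,,,,
,,,,,,,
,,@@@>,
,,@@,,,
,,,@@,,
,,,,,,,
,,,,,,,
step 12: ,,,,,,,
,,,,,,,
,,,,,,,
,,@@@@,
,,@@,v,
,,,@@,,
,,,,,,,
,,,,,,,

4,5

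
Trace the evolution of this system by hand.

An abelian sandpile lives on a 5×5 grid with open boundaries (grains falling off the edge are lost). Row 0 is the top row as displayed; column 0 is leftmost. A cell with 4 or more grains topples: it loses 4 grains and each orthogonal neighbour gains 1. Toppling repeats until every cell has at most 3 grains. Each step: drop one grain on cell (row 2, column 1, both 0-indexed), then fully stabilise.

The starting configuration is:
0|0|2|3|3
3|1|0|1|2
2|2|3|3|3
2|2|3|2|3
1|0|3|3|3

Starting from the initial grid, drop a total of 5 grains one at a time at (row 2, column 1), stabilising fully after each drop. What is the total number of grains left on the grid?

k=0  0|0|2|3|3
3|1|0|1|2
2|2|3|3|3
2|2|3|2|3
1|0|3|3|3
k=1  0|0|2|3|3
3|1|0|1|2
2|3|3|3|3
2|2|3|2|3
1|0|3|3|3
k=2  0|0|2|3|3
3|2|1|2|3
3|2|2|2|1
3|0|3|2|2
1|2|1|2|1
k=3  0|0|2|3|3
3|2|1|2|3
3|3|2|2|1
3|0|3|2|2
1|2|1|2|1
k=4  1|1|2|3|3
1|0|2|2|3
2|2|3|2|1
0|2|3|2|2
2|2|1|2|1
k=5  1|1|2|3|3
1|0|2|2|3
2|3|3|2|1
0|2|3|2|2
2|2|1|2|1

46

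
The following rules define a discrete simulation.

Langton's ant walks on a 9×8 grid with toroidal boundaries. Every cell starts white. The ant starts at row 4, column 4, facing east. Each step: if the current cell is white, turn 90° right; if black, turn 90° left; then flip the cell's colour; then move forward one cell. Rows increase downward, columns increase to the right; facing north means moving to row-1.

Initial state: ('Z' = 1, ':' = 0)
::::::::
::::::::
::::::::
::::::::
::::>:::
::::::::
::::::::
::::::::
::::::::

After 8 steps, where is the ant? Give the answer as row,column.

4,4

t=0: ::::::::
::::::::
::::::::
::::::::
::::>:::
::::::::
::::::::
::::::::
::::::::
t=1: ::::::::
::::::::
::::::::
::::::::
::::Z:::
::::v:::
::::::::
::::::::
::::::::
t=2: ::::::::
::::::::
::::::::
::::::::
::::Z:::
:::<Z:::
::::::::
::::::::
::::::::
t=3: ::::::::
::::::::
::::::::
::::::::
:::^Z:::
:::ZZ:::
::::::::
::::::::
::::::::
t=4: ::::::::
::::::::
::::::::
::::::::
:::Z>:::
:::ZZ:::
::::::::
::::::::
::::::::
t=5: ::::::::
::::::::
::::::::
::::^:::
:::Z::::
:::ZZ:::
::::::::
::::::::
::::::::
t=6: ::::::::
::::::::
::::::::
::::Z>::
:::Z::::
:::ZZ:::
::::::::
::::::::
::::::::
t=7: ::::::::
::::::::
::::::::
::::ZZ::
:::Z:v::
:::ZZ:::
::::::::
::::::::
::::::::
t=8: ::::::::
::::::::
::::::::
::::ZZ::
:::Z<Z::
:::ZZ:::
::::::::
::::::::
::::::::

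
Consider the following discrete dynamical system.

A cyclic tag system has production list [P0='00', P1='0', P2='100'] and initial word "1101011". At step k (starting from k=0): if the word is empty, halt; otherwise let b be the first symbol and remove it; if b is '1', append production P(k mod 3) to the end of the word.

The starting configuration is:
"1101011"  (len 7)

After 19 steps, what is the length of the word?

0

k=0  "1101011"  (len 7)
k=1  "10101100"  (len 8)
k=2  "01011000"  (len 8)
k=3  "1011000"  (len 7)
k=4  "01100000"  (len 8)
k=5  "1100000"  (len 7)
k=6  "100000100"  (len 9)
k=7  "0000010000"  (len 10)
k=8  "000010000"  (len 9)
k=9  "00010000"  (len 8)
k=10  "0010000"  (len 7)
k=11  "010000"  (len 6)
k=12  "10000"  (len 5)
k=13  "000000"  (len 6)
k=14  "00000"  (len 5)
k=15  "0000"  (len 4)
k=16  "000"  (len 3)
k=17  "00"  (len 2)
k=18  "0"  (len 1)
k=19  (halted — word empty)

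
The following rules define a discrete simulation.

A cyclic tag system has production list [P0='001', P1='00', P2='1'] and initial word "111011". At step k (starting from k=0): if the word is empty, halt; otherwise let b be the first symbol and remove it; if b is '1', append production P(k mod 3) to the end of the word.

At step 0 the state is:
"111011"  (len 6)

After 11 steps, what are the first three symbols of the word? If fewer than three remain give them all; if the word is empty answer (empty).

t=0: "111011"  (len 6)
t=1: "11011001"  (len 8)
t=2: "101100100"  (len 9)
t=3: "011001001"  (len 9)
t=4: "11001001"  (len 8)
t=5: "100100100"  (len 9)
t=6: "001001001"  (len 9)
t=7: "01001001"  (len 8)
t=8: "1001001"  (len 7)
t=9: "0010011"  (len 7)
t=10: "010011"  (len 6)
t=11: "10011"  (len 5)

100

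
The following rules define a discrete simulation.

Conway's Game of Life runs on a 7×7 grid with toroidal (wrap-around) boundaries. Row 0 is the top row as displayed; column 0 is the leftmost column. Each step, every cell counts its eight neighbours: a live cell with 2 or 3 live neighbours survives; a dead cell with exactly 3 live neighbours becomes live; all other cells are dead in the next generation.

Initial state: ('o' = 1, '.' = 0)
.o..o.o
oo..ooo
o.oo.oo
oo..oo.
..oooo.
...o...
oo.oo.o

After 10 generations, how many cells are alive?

0) .o..o.o
oo..ooo
o.oo.oo
oo..oo.
..oooo.
...o...
oo.oo.o
1) .......
.......
..oo...
o......
.oo..oo
oo....o
.o.oo.o
2) .......
.......
.......
o..o..o
..o..o.
...oo..
.oo..oo
3) .......
.......
.......
......o
..o..oo
.o.oo.o
..oooo.
4) ...oo..
.......
.......
.....oo
..ooo.o
oo....o
..o..o.
5) ...oo..
.......
.......
...oooo
.oooo..
oo..o.o
ooooooo
6) oo....o
.......
....oo.
.....o.
.o.....
.......
.......
7) o......
o....oo
....oo.
....oo.
.......
.......
o......
8) oo.....
o...oo.
.......
....oo.
.......
.......
.......
9) oo....o
oo....o
......o
.......
.......
.......
.......
10) .o....o
.o...o.
......o
.......
.......
.......
o......

6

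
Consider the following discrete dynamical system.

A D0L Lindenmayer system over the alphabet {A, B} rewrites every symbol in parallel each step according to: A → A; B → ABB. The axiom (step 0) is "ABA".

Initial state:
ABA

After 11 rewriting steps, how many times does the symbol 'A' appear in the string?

gen 0: ABA
gen 1: AABBA
gen 2: AAABBABBA
gen 3: AAAABBABBAABBABBA
gen 4: AAAAABBABBAABBABBAAABBABBAABBABBA
gen 5: AAAAAABBABBAABBABBAAABBABBAABBABBAAAABBABBAABBABBAAABBABBAABBABBA
gen 6: AAAAAAABBABBAABBABBAAABBABBAABBABBAAAABBABBAABBABBAAABBABB…BABBAABBABBAAABBABBAABBABBAAAABBABBAABBABBAAABBABBAABBABBA  (len 129)
gen 7: AAAAAAAABBABBAABBABBAAABBABBAABBABBAAAABBABBAABBABBAAABBAB…BABBAABBABBAAABBABBAABBABBAAAABBABBAABBABBAAABBABBAABBABBA  (len 257)
gen 8: AAAAAAAAABBABBAABBABBAAABBABBAABBABBAAAABBABBAABBABBAAABBA…BABBAABBABBAAABBABBAABBABBAAAABBABBAABBABBAAABBABBAABBABBA  (len 513)
gen 9: AAAAAAAAAABBABBAABBABBAAABBABBAABBABBAAAABBABBAABBABBAAABB…BABBAABBABBAAABBABBAABBABBAAAABBABBAABBABBAAABBABBAABBABBA  (len 1025)
gen 10: AAAAAAAAAAABBABBAABBABBAAABBABBAABBABBAAAABBABBAABBABBAAAB…BABBAABBABBAAABBABBAABBABBAAAABBABBAABBABBAAABBABBAABBABBA  (len 2049)
gen 11: AAAAAAAAAAAABBABBAABBABBAAABBABBAABBABBAAAABBABBAABBABBAAA…BABBAABBABBAAABBABBAABBABBAAAABBABBAABBABBAAABBABBAABBABBA  (len 4097)

2049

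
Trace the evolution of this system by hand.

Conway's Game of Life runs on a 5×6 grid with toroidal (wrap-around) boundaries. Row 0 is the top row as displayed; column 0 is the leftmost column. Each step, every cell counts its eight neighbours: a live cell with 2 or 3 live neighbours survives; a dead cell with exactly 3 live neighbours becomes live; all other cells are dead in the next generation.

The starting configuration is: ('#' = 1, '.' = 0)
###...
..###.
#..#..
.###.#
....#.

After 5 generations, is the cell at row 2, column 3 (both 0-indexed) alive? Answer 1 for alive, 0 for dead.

0

gen 0: ###...
..###.
#..#..
.###.#
....#.
gen 1: .##.##
#...##
#....#
####.#
....##
gen 2: .#....
...#..
..##..
.###..
......
gen 3: ......
...#..
.#..#.
.#.#..
.#....
gen 4: ......
......
...##.
##....
..#...
gen 5: ......
......
......
.###..
.#....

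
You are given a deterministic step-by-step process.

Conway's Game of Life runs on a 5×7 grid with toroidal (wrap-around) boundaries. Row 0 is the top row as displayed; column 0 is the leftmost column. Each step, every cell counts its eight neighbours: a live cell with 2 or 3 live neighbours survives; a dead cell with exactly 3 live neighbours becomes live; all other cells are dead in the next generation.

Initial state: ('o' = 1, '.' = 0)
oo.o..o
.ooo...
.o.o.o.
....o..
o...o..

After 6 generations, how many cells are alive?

3

gen 0: oo.o..o
.ooo...
.o.o.o.
....o..
o...o..
gen 1: ...oo.o
...o..o
.o.o...
...ooo.
oo.oooo
gen 2: .......
o..o.o.
...o.o.
.o.....
o......
gen 3: ......o
......o
..o...o
.......
.......
gen 4: .......
o....oo
.......
.......
.......
gen 5: ......o
......o
......o
.......
.......
gen 6: .......
o....oo
.......
.......
.......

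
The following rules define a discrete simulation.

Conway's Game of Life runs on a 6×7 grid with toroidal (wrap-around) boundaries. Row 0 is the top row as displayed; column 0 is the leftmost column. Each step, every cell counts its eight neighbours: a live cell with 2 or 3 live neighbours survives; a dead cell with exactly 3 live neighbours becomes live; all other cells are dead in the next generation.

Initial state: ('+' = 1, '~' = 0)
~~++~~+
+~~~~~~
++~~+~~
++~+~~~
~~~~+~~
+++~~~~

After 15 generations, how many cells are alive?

15

0) ~~++~~+
+~~~~~~
++~~+~~
++~+~~~
~~~~+~~
+++~~~~
1) ~~++~~+
+~++~~+
~~+~~~+
+++++~~
~~~+~~~
+++~~~~
2) ~~~~~~+
+~~~~++
~~~~+++
++~~+~~
~~~~+~~
++~~~~~
3) ~+~~~+~
+~~~+~~
~+~~+~~
+~~++~+
~~~~~~~
+~~~~~~
4) ++~~~~+
++~~++~
~+~~+~+
+~~+++~
+~~~~~+
~~~~~~~
5) ~+~~~++
~~+~+~~
~++~~~~
~+~++~~
+~~~+++
~+~~~~~
6) +++~~+~
+~++~+~
~+~~+~~
~+~++~+
+++++++
~+~~+~~
7) +~~~~+~
+~~+~+~
~+~~~~+
~~~~~~+
~~~~~~+
~~~~~~~
8) ~~~~+~~
++~~++~
~~~~~++
~~~~~++
~~~~~~~
~~~~~~+
9) +~~~+~+
+~~~+~~
~~~~~~~
~~~~~++
~~~~~++
~~~~~~~
10) +~~~~++
+~~~~++
~~~~~++
~~~~~++
~~~~~++
+~~~~~~
11) ~+~~~+~
~~~~+~~
~~~~+~~
+~~~+~~
+~~~~+~
+~~~~~~
12) ~~~~~~~
~~~~++~
~~~+++~
~~~~+++
++~~~~~
++~~~~~
13) ~~~~~~~
~~~+~+~
~~~+~~~
+~~+~~+
~+~~~+~
++~~~~~
14) ~~~~~~~
~~~~+~~
~~++~~+
+~+~+~+
~++~~~~
++~~~~~
15) ~~~~~~~
~~~+~~~
+++~+~+
+~~~~++
~~++~~+
+++~~~~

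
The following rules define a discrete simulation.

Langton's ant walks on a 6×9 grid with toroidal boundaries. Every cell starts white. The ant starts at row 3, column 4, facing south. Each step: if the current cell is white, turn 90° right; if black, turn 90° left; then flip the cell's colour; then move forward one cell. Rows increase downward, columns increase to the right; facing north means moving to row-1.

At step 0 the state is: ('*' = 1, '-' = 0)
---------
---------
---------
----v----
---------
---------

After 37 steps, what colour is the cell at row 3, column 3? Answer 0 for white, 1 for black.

step 0: ---------
---------
---------
----v----
---------
---------
step 1: ---------
---------
---------
---<*----
---------
---------
step 2: ---------
---------
---^-----
---**----
---------
---------
step 3: ---------
---------
---*>----
---**----
---------
---------
step 4: ---------
---------
---**----
---*v----
---------
---------
step 5: ---------
---------
---**----
---*->---
---------
---------
step 6: ---------
---------
---**----
---*-*---
-----v---
---------
step 7: ---------
---------
---**----
---*-*---
----<*---
---------
step 8: ---------
---------
---**----
---*^*---
----**---
---------
step 9: ---------
---------
---**----
---**>---
----**---
---------
step 10: ---------
---------
---**^---
---**----
----**---
---------
step 11: ---------
---------
---***>--
---**----
----**---
---------
step 12: ---------
---------
---****--
---**-v--
----**---
---------
step 13: ---------
---------
---****--
---**<*--
----**---
---------
step 14: ---------
---------
---**^*--
---****--
----**---
---------
step 15: ---------
---------
---*<-*--
---****--
----**---
---------
step 16: ---------
---------
---*--*--
---*v**--
----**---
---------
step 17: ---------
---------
---*--*--
---*->*--
----**---
---------
step 18: ---------
---------
---*-^*--
---*--*--
----**---
---------
step 19: ---------
---------
---*-*>--
---*--*--
----**---
---------
step 20: ---------
------^--
---*-*---
---*--*--
----**---
---------
step 21: ---------
------*>-
---*-*---
---*--*--
----**---
---------
step 22: ---------
------**-
---*-*-v-
---*--*--
----**---
---------
step 23: ---------
------**-
---*-*<*-
---*--*--
----**---
---------
step 24: ---------
------^*-
---*-***-
---*--*--
----**---
---------
step 25: ---------
-----<-*-
---*-***-
---*--*--
----**---
---------
step 26: -----^---
-----*-*-
---*-***-
---*--*--
----**---
---------
step 27: -----*>--
-----*-*-
---*-***-
---*--*--
----**---
---------
step 28: -----**--
-----*v*-
---*-***-
---*--*--
----**---
---------
step 29: -----**--
-----<**-
---*-***-
---*--*--
----**---
---------
step 30: -----**--
------**-
---*-v**-
---*--*--
----**---
---------
step 31: -----**--
------**-
---*-->*-
---*--*--
----**---
---------
step 32: -----**--
------^*-
---*---*-
---*--*--
----**---
---------
step 33: -----**--
-----<-*-
---*---*-
---*--*--
----**---
---------
step 34: -----^*--
-----*-*-
---*---*-
---*--*--
----**---
---------
step 35: ----<-*--
-----*-*-
---*---*-
---*--*--
----**---
---------
step 36: ----*-*--
-----*-*-
---*---*-
---*--*--
----**---
----^----
step 37: ----*-*--
-----*-*-
---*---*-
---*--*--
----**---
----*>---

1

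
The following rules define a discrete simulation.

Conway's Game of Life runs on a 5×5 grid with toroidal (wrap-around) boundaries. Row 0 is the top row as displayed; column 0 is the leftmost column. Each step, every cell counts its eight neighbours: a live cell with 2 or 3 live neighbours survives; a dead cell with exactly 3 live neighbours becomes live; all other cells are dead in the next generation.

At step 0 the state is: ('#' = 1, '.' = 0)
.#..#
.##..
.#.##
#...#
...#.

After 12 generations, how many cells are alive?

[0] .#..#
.##..
.#.##
#...#
...#.
[1] ##.#.
.#..#
.#.##
#.#..
...#.
[2] ##.#.
.#...
.#.##
###..
#..#.
[3] ##...
.#.#.
...##
.....
...#.
[4] ##..#
.#.#.
..###
...##
.....
[5] ###.#
.#...
#....
..#.#
...#.
[6] #####
..#.#
##...
...##
.....
[7] ###.#
.....
###..
#...#
.#...
[8] ###..
...##
##..#
..#.#
..##.
[9] ##...
...#.
.##..
..#.#
#...#
[10] ##...
#....
.##..
..#.#
...##
[11] ##...
#.#..
####.
###.#
.####
[12] .....
...#.
.....
.....
.....

1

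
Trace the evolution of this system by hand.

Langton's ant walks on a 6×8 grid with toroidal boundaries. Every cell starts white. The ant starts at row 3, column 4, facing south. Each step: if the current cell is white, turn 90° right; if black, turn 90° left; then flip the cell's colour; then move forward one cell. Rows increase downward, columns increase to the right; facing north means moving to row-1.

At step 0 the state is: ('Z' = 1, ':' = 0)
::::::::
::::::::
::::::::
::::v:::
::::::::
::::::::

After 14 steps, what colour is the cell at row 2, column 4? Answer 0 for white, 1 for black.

0) ::::::::
::::::::
::::::::
::::v:::
::::::::
::::::::
1) ::::::::
::::::::
::::::::
:::<Z:::
::::::::
::::::::
2) ::::::::
::::::::
:::^::::
:::ZZ:::
::::::::
::::::::
3) ::::::::
::::::::
:::Z>:::
:::ZZ:::
::::::::
::::::::
4) ::::::::
::::::::
:::ZZ:::
:::Zv:::
::::::::
::::::::
5) ::::::::
::::::::
:::ZZ:::
:::Z:>::
::::::::
::::::::
6) ::::::::
::::::::
:::ZZ:::
:::Z:Z::
:::::v::
::::::::
7) ::::::::
::::::::
:::ZZ:::
:::Z:Z::
::::<Z::
::::::::
8) ::::::::
::::::::
:::ZZ:::
:::Z^Z::
::::ZZ::
::::::::
9) ::::::::
::::::::
:::ZZ:::
:::ZZ>::
::::ZZ::
::::::::
10) ::::::::
::::::::
:::ZZ^::
:::ZZ:::
::::ZZ::
::::::::
11) ::::::::
::::::::
:::ZZZ>:
:::ZZ:::
::::ZZ::
::::::::
12) ::::::::
::::::::
:::ZZZZ:
:::ZZ:v:
::::ZZ::
::::::::
13) ::::::::
::::::::
:::ZZZZ:
:::ZZ<Z:
::::ZZ::
::::::::
14) ::::::::
::::::::
:::ZZ^Z:
:::ZZZZ:
::::ZZ::
::::::::

1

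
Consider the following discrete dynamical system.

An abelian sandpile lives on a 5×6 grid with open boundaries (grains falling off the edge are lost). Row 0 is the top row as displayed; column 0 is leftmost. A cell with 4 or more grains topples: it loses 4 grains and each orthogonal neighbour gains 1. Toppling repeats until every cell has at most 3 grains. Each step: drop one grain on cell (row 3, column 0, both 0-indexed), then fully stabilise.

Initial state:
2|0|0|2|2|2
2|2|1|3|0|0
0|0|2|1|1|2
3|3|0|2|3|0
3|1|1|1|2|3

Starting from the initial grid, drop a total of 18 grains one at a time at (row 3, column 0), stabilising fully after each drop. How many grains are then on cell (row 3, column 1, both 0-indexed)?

step 0: 2|0|0|2|2|2
2|2|1|3|0|0
0|0|2|1|1|2
3|3|0|2|3|0
3|1|1|1|2|3
step 1: 2|0|0|2|2|2
2|2|1|3|0|0
1|1|2|1|1|2
2|0|1|2|3|0
0|3|1|1|2|3
step 2: 2|0|0|2|2|2
2|2|1|3|0|0
1|1|2|1|1|2
3|0|1|2|3|0
0|3|1|1|2|3
step 3: 2|0|0|2|2|2
2|2|1|3|0|0
2|1|2|1|1|2
0|1|1|2|3|0
1|3|1|1|2|3
step 4: 2|0|0|2|2|2
2|2|1|3|0|0
2|1|2|1|1|2
1|1|1|2|3|0
1|3|1|1|2|3
step 5: 2|0|0|2|2|2
2|2|1|3|0|0
2|1|2|1|1|2
2|1|1|2|3|0
1|3|1|1|2|3
step 6: 2|0|0|2|2|2
2|2|1|3|0|0
2|1|2|1|1|2
3|1|1|2|3|0
1|3|1|1|2|3
step 7: 2|0|0|2|2|2
2|2|1|3|0|0
3|1|2|1|1|2
0|2|1|2|3|0
2|3|1|1|2|3
step 8: 2|0|0|2|2|2
2|2|1|3|0|0
3|1|2|1|1|2
1|2|1|2|3|0
2|3|1|1|2|3
step 9: 2|0|0|2|2|2
2|2|1|3|0|0
3|1|2|1|1|2
2|2|1|2|3|0
2|3|1|1|2|3
step 10: 2|0|0|2|2|2
2|2|1|3|0|0
3|1|2|1|1|2
3|2|1|2|3|0
2|3|1|1|2|3
step 11: 2|0|0|2|2|2
3|2|1|3|0|0
0|2|2|1|1|2
1|3|1|2|3|0
3|3|1|1|2|3
step 12: 2|0|0|2|2|2
3|2|1|3|0|0
0|2|2|1|1|2
2|3|1|2|3|0
3|3|1|1|2|3
step 13: 2|0|0|2|2|2
3|2|1|3|0|0
0|2|2|1|1|2
3|3|1|2|3|0
3|3|1|1|2|3
step 14: 2|0|0|2|2|2
3|2|1|3|0|0
1|3|2|1|1|2
2|1|2|2|3|0
1|1|2|1|2|3
step 15: 2|0|0|2|2|2
3|2|1|3|0|0
1|3|2|1|1|2
3|1|2|2|3|0
1|1|2|1|2|3
step 16: 2|0|0|2|2|2
3|2|1|3|0|0
2|3|2|1|1|2
0|2|2|2|3|0
2|1|2|1|2|3
step 17: 2|0|0|2|2|2
3|2|1|3|0|0
2|3|2|1|1|2
1|2|2|2|3|0
2|1|2|1|2|3
step 18: 2|0|0|2|2|2
3|2|1|3|0|0
2|3|2|1|1|2
2|2|2|2|3|0
2|1|2|1|2|3

2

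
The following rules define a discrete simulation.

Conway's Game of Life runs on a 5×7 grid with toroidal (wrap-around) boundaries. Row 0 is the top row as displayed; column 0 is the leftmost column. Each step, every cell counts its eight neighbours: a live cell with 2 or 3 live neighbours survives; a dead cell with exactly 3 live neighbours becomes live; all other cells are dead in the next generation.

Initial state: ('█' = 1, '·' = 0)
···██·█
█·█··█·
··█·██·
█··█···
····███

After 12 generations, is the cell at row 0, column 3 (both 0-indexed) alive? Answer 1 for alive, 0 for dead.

[0] ···██·█
█·█··█·
··█·██·
█··█···
····███
[1] █··█···
·██····
··█·██·
···█···
█·····█
[2] █·█···█
·██·█··
·██·█··
···████
█·····█
[3] ··██·██
·····█·
██·····
·████·█
·█·██··
[4] ··██·██
███·██·
██·████
····██·
·█····█
[5] ···█···
·······
·······
·███···
█·██··█
[6] ··██···
·······
··█····
██·█···
█···█··
[7] ···█···
··██···
·██····
████···
█···█··
[8] ··███··
·█·█···
█······
█··█···
█···█··
[9] ·██·█··
·█·██··
███····
██····█
·██·█··
[10] █···██·
····█··
···█··█
···█··█
·····█·
[11] ····███
···██·█
···███·
····███
·····█·
[12] ···█··█
······█
·······
···█··█
·······

1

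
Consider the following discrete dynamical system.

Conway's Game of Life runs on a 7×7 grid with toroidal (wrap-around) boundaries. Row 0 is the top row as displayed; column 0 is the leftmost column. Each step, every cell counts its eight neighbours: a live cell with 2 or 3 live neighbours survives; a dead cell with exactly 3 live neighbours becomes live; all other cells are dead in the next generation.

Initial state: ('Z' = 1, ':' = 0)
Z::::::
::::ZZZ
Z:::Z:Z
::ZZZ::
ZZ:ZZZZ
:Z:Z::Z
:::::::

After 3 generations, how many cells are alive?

12

step 0: Z::::::
::::ZZZ
Z:::Z:Z
::ZZZ::
ZZ:ZZZZ
:Z:Z::Z
:::::::
step 1: :::::ZZ
::::Z::
Z:::::Z
::Z::::
:Z::::Z
:Z:Z::Z
Z::::::
step 2: :::::ZZ
Z::::::
:::::::
:Z::::Z
:Z:::::
:ZZ:::Z
Z::::Z:
step 3: Z::::Z:
::::::Z
Z::::::
Z::::::
:Z:::::
:ZZ:::Z
ZZ:::Z:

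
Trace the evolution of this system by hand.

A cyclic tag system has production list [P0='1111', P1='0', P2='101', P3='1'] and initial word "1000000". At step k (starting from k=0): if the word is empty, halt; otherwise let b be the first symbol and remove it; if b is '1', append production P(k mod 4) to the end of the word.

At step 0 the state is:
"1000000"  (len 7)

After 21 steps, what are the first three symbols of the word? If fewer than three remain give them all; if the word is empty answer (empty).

111

k=0  "1000000"  (len 7)
k=1  "0000001111"  (len 10)
k=2  "000001111"  (len 9)
k=3  "00001111"  (len 8)
k=4  "0001111"  (len 7)
k=5  "001111"  (len 6)
k=6  "01111"  (len 5)
k=7  "1111"  (len 4)
k=8  "1111"  (len 4)
k=9  "1111111"  (len 7)
k=10  "1111110"  (len 7)
k=11  "111110101"  (len 9)
k=12  "111101011"  (len 9)
k=13  "111010111111"  (len 12)
k=14  "110101111110"  (len 12)
k=15  "10101111110101"  (len 14)
k=16  "01011111101011"  (len 14)
k=17  "1011111101011"  (len 13)
k=18  "0111111010110"  (len 13)
k=19  "111111010110"  (len 12)
k=20  "111110101101"  (len 12)
k=21  "111101011011111"  (len 15)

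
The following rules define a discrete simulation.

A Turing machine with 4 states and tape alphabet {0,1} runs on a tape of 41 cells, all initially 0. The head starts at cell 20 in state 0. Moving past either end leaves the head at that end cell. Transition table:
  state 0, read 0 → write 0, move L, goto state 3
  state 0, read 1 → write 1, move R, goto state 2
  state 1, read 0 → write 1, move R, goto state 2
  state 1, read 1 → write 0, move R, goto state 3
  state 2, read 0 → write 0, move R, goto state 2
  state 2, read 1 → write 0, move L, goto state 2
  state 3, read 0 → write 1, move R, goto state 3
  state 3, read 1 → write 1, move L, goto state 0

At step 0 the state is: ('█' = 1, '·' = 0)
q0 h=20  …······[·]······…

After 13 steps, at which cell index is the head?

t=0: q0 h=20  …······[·]······…
t=1: q3 h=19  …······[·]······…
t=2: q3 h=20  …·····█[·]······…
t=3: q3 h=21  …····██[·]······…
t=4: q3 h=22  …···███[·]······…
t=5: q3 h=23  …··████[·]······…
t=6: q3 h=24  …·█████[·]······…
t=7: q3 h=25  …██████[·]······…
t=8: q3 h=26  …██████[·]······…
t=9: q3 h=27  …██████[·]······…
t=10: q3 h=28  …██████[·]······…
t=11: q3 h=29  …██████[·]······…
t=12: q3 h=30  …██████[·]······…
t=13: q3 h=31  …██████[·]······…

31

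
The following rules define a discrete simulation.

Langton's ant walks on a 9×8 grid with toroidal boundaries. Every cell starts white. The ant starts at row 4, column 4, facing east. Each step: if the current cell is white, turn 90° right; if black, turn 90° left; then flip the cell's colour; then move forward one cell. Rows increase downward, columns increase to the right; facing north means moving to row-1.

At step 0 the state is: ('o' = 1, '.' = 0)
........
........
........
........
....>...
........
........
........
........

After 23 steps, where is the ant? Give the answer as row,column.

t=0: ........
........
........
........
....>...
........
........
........
........
t=1: ........
........
........
........
....o...
....v...
........
........
........
t=2: ........
........
........
........
....o...
...<o...
........
........
........
t=3: ........
........
........
........
...^o...
...oo...
........
........
........
t=4: ........
........
........
........
...o>...
...oo...
........
........
........
t=5: ........
........
........
....^...
...o....
...oo...
........
........
........
t=6: ........
........
........
....o>..
...o....
...oo...
........
........
........
t=7: ........
........
........
....oo..
...o.v..
...oo...
........
........
........
t=8: ........
........
........
....oo..
...o<o..
...oo...
........
........
........
t=9: ........
........
........
....^o..
...ooo..
...oo...
........
........
........
t=10: ........
........
........
...<.o..
...ooo..
...oo...
........
........
........
t=11: ........
........
...^....
...o.o..
...ooo..
...oo...
........
........
........
t=12: ........
........
...o>...
...o.o..
...ooo..
...oo...
........
........
........
t=13: ........
........
...oo...
...ovo..
...ooo..
...oo...
........
........
........
t=14: ........
........
...oo...
...<oo..
...ooo..
...oo...
........
........
........
t=15: ........
........
...oo...
....oo..
...voo..
...oo...
........
........
........
t=16: ........
........
...oo...
....oo..
....>o..
...oo...
........
........
........
t=17: ........
........
...oo...
....^o..
.....o..
...oo...
........
........
........
t=18: ........
........
...oo...
...<.o..
.....o..
...oo...
........
........
........
t=19: ........
........
...^o...
...o.o..
.....o..
...oo...
........
........
........
t=20: ........
........
..<.o...
...o.o..
.....o..
...oo...
........
........
........
t=21: ........
..^.....
..o.o...
...o.o..
.....o..
...oo...
........
........
........
t=22: ........
..o>....
..o.o...
...o.o..
.....o..
...oo...
........
........
........
t=23: ........
..oo....
..ovo...
...o.o..
.....o..
...oo...
........
........
........

2,3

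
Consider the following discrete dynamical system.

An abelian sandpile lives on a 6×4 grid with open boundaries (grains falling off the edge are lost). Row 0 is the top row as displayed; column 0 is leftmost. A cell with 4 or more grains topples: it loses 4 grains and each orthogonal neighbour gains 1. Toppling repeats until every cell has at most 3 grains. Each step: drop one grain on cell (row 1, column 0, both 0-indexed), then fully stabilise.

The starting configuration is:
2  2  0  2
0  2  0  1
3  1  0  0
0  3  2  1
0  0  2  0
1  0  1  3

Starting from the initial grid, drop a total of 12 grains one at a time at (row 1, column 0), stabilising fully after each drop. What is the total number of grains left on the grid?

k=0  2  2  0  2
0  2  0  1
3  1  0  0
0  3  2  1
0  0  2  0
1  0  1  3
k=1  2  2  0  2
1  2  0  1
3  1  0  0
0  3  2  1
0  0  2  0
1  0  1  3
k=2  2  2  0  2
2  2  0  1
3  1  0  0
0  3  2  1
0  0  2  0
1  0  1  3
k=3  2  2  0  2
3  2  0  1
3  1  0  0
0  3  2  1
0  0  2  0
1  0  1  3
k=4  3  2  0  2
1  3  0  1
0  2  0  0
1  3  2  1
0  0  2  0
1  0  1  3
k=5  3  2  0  2
2  3  0  1
0  2  0  0
1  3  2  1
0  0  2  0
1  0  1  3
k=6  3  2  0  2
3  3  0  1
0  2  0  0
1  3  2  1
0  0  2  0
1  0  1  3
k=7  1  0  1  2
2  1  1  1
1  3  0  0
1  3  2  1
0  0  2  0
1  0  1  3
k=8  1  0  1  2
3  1  1  1
1  3  0  0
1  3  2  1
0  0  2  0
1  0  1  3
k=9  2  0  1  2
0  2  1  1
2  3  0  0
1  3  2  1
0  0  2  0
1  0  1  3
k=10  2  0  1  2
1  2  1  1
2  3  0  0
1  3  2  1
0  0  2  0
1  0  1  3
k=11  2  0  1  2
2  2  1  1
2  3  0  0
1  3  2  1
0  0  2  0
1  0  1  3
k=12  2  0  1  2
3  2  1  1
2  3  0  0
1  3  2  1
0  0  2  0
1  0  1  3

31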